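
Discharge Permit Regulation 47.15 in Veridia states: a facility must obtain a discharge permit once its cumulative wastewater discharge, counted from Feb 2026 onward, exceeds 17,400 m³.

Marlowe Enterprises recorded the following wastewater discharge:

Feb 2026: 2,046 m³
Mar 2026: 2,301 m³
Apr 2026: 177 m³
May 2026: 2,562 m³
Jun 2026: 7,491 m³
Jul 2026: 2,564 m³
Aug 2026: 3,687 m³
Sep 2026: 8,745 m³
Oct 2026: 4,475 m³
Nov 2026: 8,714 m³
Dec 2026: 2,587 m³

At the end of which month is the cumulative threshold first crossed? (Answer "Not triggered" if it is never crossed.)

Through Feb 2026: 2,046 m³
Through Mar 2026: 4,347 m³
Through Apr 2026: 4,524 m³
Through May 2026: 7,086 m³
Through Jun 2026: 14,577 m³
Through Jul 2026: 17,141 m³
Through Aug 2026: 20,828 m³ ← exceeds threshold

Aug 2026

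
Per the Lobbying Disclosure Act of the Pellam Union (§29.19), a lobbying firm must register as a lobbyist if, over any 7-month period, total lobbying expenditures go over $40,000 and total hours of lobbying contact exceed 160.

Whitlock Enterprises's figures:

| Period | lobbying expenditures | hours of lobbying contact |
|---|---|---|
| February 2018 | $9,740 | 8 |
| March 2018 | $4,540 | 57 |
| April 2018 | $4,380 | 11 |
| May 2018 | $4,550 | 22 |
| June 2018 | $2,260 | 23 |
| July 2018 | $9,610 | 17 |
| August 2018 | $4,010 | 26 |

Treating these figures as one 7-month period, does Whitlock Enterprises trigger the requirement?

No

Total lobbying expenditures: $9,740 + $4,540 + $4,380 + $4,550 + $2,260 + $9,610 + $4,010 = $39,090 (≤ $40,000).
Total hours of lobbying contact: 8 + 57 + 11 + 22 + 23 + 17 + 26 = 164 (> 160).
The test is 'and': the rule requires both, and at least one is not exceeded.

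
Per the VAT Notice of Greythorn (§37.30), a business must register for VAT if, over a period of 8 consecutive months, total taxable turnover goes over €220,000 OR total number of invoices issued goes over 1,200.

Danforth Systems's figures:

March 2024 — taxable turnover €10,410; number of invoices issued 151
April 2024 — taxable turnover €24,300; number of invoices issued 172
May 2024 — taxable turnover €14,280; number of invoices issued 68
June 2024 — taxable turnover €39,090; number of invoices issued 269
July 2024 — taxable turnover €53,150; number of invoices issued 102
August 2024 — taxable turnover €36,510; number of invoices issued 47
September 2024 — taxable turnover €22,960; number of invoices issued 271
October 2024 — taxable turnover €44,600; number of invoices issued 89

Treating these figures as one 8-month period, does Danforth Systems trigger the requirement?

Total taxable turnover: €10,410 + €24,300 + €14,280 + €39,090 + €53,150 + €36,510 + €22,960 + €44,600 = €245,300 (> €220,000).
Total number of invoices issued: 151 + 172 + 68 + 269 + 102 + 47 + 271 + 89 = 1,169 (≤ 1,200).
The test is 'or': at least one threshold is exceeded.

Yes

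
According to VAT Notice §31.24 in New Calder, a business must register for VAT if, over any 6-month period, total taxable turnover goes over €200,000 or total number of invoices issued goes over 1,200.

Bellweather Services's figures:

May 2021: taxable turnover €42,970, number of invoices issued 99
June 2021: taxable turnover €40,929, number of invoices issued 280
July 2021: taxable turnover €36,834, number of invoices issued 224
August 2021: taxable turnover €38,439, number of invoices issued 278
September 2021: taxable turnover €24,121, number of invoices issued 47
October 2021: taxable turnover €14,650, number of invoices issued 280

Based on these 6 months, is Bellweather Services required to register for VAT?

Yes

Total taxable turnover: €42,970 + €40,929 + €36,834 + €38,439 + €24,121 + €14,650 = €197,943 (≤ €200,000).
Total number of invoices issued: 99 + 280 + 224 + 278 + 47 + 280 = 1,208 (> 1,200).
The test is 'or': at least one threshold is exceeded.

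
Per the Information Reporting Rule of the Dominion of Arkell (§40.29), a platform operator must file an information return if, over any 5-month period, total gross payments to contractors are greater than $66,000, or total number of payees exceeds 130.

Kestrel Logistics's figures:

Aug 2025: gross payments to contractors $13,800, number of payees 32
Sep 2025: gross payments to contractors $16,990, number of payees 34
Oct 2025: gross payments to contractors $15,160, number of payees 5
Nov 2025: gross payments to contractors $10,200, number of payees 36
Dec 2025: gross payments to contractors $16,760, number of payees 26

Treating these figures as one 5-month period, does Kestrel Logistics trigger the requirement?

Yes

Total gross payments to contractors: $13,800 + $16,990 + $15,160 + $10,200 + $16,760 = $72,910 (> $66,000).
Total number of payees: 32 + 34 + 5 + 36 + 26 = 133 (> 130).
The test is 'or': at least one threshold is exceeded.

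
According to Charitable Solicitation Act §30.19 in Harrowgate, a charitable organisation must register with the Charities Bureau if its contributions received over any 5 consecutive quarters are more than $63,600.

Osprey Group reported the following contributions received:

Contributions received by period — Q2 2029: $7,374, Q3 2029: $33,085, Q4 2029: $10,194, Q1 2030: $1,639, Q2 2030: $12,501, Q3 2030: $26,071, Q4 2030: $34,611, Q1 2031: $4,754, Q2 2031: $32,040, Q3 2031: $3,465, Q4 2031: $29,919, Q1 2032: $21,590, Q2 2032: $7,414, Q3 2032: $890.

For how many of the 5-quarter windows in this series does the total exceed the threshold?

9

Q2 2029–Q2 2030: $7,374 + $33,085 + $10,194 + $1,639 + $12,501 = $64,793 (over)
Q3 2029–Q3 2030: $33,085 + $10,194 + $1,639 + $12,501 + $26,071 = $83,490 (over)
Q4 2029–Q4 2030: $10,194 + $1,639 + $12,501 + $26,071 + $34,611 = $85,016 (over)
Q1 2030–Q1 2031: $1,639 + $12,501 + $26,071 + $34,611 + $4,754 = $79,576 (over)
Q2 2030–Q2 2031: $12,501 + $26,071 + $34,611 + $4,754 + $32,040 = $109,977 (over)
Q3 2030–Q3 2031: $26,071 + $34,611 + $4,754 + $32,040 + $3,465 = $100,941 (over)
Q4 2030–Q4 2031: $34,611 + $4,754 + $32,040 + $3,465 + $29,919 = $104,789 (over)
Q1 2031–Q1 2032: $4,754 + $32,040 + $3,465 + $29,919 + $21,590 = $91,768 (over)
Q2 2031–Q2 2032: $32,040 + $3,465 + $29,919 + $21,590 + $7,414 = $94,428 (over)
Q3 2031–Q3 2032: $3,465 + $29,919 + $21,590 + $7,414 + $890 = $63,278 (under)
9 windows exceed the threshold.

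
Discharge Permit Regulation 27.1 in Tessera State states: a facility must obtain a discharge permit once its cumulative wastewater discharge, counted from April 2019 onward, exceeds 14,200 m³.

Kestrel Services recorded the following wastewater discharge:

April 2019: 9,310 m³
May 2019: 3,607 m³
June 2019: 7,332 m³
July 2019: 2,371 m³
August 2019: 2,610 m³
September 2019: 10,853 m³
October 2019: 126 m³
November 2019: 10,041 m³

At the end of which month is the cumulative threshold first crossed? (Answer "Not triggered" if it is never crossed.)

Through April 2019: 9,310 m³
Through May 2019: 12,917 m³
Through June 2019: 20,249 m³ ← exceeds threshold

June 2019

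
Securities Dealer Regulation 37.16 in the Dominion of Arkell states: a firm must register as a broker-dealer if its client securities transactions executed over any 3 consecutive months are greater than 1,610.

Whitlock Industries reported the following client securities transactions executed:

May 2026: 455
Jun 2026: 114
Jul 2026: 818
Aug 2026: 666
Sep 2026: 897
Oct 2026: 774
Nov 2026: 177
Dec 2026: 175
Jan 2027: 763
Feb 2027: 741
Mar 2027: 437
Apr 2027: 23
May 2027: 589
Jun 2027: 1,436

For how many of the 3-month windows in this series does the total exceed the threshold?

6

May 2026–Jul 2026: 455 + 114 + 818 = 1,387 (under)
Jun 2026–Aug 2026: 114 + 818 + 666 = 1,598 (under)
Jul 2026–Sep 2026: 818 + 666 + 897 = 2,381 (over)
Aug 2026–Oct 2026: 666 + 897 + 774 = 2,337 (over)
Sep 2026–Nov 2026: 897 + 774 + 177 = 1,848 (over)
Oct 2026–Dec 2026: 774 + 177 + 175 = 1,126 (under)
Nov 2026–Jan 2027: 177 + 175 + 763 = 1,115 (under)
Dec 2026–Feb 2027: 175 + 763 + 741 = 1,679 (over)
Jan 2027–Mar 2027: 763 + 741 + 437 = 1,941 (over)
Feb 2027–Apr 2027: 741 + 437 + 23 = 1,201 (under)
Mar 2027–May 2027: 437 + 23 + 589 = 1,049 (under)
Apr 2027–Jun 2027: 23 + 589 + 1,436 = 2,048 (over)
6 windows exceed the threshold.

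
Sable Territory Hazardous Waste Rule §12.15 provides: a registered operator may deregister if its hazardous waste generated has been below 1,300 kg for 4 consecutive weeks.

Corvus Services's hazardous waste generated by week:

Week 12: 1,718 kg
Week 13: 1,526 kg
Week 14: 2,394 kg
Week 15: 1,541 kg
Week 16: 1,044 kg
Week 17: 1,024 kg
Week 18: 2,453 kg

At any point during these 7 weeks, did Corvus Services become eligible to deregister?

Weeks below 1,300 kg: Week 16, Week 17.
Longest run of consecutive weeks below the threshold: 2.
2 < 4, so Corvus Services never became eligible.

No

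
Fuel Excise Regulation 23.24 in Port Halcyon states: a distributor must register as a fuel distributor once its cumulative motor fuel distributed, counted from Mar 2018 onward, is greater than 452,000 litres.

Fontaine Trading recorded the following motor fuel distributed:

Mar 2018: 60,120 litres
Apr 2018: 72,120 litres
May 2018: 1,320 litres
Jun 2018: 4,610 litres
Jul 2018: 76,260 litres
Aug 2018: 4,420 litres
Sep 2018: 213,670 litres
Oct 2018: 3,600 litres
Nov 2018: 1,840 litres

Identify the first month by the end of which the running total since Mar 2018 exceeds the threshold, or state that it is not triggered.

Through Mar 2018: 60,120 litres
Through Apr 2018: 132,240 litres
Through May 2018: 133,560 litres
Through Jun 2018: 138,170 litres
Through Jul 2018: 214,430 litres
Through Aug 2018: 218,850 litres
Through Sep 2018: 432,520 litres
Through Oct 2018: 436,120 litres
Through Nov 2018: 437,960 litres
Final cumulative total 437,960 litres ≤ 452,000 litres; the threshold is never exceeded.

Not triggered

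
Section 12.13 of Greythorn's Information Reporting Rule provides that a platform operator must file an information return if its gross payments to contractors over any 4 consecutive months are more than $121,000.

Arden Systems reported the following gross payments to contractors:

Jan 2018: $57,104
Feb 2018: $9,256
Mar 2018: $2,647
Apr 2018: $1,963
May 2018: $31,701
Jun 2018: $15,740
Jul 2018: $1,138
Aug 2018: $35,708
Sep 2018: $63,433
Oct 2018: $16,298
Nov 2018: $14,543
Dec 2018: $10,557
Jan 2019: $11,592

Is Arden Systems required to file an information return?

Yes

Jan 2018–Apr 2018: $57,104 + $9,256 + $2,647 + $1,963 = $70,970 (under)
Feb 2018–May 2018: $9,256 + $2,647 + $1,963 + $31,701 = $45,567 (under)
Mar 2018–Jun 2018: $2,647 + $1,963 + $31,701 + $15,740 = $52,051 (under)
Apr 2018–Jul 2018: $1,963 + $31,701 + $15,740 + $1,138 = $50,542 (under)
May 2018–Aug 2018: $31,701 + $15,740 + $1,138 + $35,708 = $84,287 (under)
Jun 2018–Sep 2018: $15,740 + $1,138 + $35,708 + $63,433 = $116,019 (under)
Jul 2018–Oct 2018: $1,138 + $35,708 + $63,433 + $16,298 = $116,577 (under)
Aug 2018–Nov 2018: $35,708 + $63,433 + $16,298 + $14,543 = $129,982 (over)
Sep 2018–Dec 2018: $63,433 + $16,298 + $14,543 + $10,557 = $104,831 (under)
Oct 2018–Jan 2019: $16,298 + $14,543 + $10,557 + $11,592 = $52,990 (under)
At least one window exceeds $121,000.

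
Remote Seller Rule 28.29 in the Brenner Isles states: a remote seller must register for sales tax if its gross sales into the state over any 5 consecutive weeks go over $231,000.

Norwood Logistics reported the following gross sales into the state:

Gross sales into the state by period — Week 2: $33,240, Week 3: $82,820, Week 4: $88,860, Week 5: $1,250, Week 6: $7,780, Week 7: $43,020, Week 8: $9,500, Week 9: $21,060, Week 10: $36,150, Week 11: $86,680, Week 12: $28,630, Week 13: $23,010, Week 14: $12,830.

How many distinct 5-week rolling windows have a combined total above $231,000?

0

Week 2–Week 6: $33,240 + $82,820 + $88,860 + $1,250 + $7,780 = $213,950 (under)
Week 3–Week 7: $82,820 + $88,860 + $1,250 + $7,780 + $43,020 = $223,730 (under)
Week 4–Week 8: $88,860 + $1,250 + $7,780 + $43,020 + $9,500 = $150,410 (under)
Week 5–Week 9: $1,250 + $7,780 + $43,020 + $9,500 + $21,060 = $82,610 (under)
Week 6–Week 10: $7,780 + $43,020 + $9,500 + $21,060 + $36,150 = $117,510 (under)
Week 7–Week 11: $43,020 + $9,500 + $21,060 + $36,150 + $86,680 = $196,410 (under)
Week 8–Week 12: $9,500 + $21,060 + $36,150 + $86,680 + $28,630 = $182,020 (under)
Week 9–Week 13: $21,060 + $36,150 + $86,680 + $28,630 + $23,010 = $195,530 (under)
Week 10–Week 14: $36,150 + $86,680 + $28,630 + $23,010 + $12,830 = $187,300 (under)
0 windows exceed the threshold.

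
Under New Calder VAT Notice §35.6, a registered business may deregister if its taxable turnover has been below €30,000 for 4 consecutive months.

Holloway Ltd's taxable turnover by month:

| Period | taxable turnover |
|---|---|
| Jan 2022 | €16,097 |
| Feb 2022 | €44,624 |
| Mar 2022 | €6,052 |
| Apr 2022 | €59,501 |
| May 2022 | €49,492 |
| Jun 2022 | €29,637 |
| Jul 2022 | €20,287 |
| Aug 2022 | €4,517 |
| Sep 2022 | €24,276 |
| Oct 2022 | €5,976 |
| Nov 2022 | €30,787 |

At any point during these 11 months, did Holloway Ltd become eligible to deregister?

Yes

Months below €30,000: Jan 2022, Mar 2022, Jun 2022, Jul 2022, Aug 2022, Sep 2022, Oct 2022.
Longest run of consecutive months below the threshold: 5.
5 ≥ 4, so Holloway Ltd became eligible.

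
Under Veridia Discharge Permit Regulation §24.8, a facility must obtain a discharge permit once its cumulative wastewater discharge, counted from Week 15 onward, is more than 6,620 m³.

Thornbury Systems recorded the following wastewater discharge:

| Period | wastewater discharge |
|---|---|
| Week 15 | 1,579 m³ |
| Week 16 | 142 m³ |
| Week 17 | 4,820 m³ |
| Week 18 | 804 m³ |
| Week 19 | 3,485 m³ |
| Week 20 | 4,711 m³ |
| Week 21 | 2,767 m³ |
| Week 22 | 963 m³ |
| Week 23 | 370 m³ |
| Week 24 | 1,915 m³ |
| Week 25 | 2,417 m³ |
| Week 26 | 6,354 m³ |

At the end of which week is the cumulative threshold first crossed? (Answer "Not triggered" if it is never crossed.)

Through Week 15: 1,579 m³
Through Week 16: 1,721 m³
Through Week 17: 6,541 m³
Through Week 18: 7,345 m³ ← exceeds threshold

Week 18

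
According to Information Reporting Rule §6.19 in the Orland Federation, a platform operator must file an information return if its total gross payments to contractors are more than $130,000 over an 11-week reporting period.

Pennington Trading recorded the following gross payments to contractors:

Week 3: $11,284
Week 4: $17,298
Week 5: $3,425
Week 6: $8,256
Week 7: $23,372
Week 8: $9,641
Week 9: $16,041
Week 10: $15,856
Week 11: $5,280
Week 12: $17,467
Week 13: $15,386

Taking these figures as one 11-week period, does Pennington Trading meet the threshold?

Yes

Total gross payments to contractors: $11,284 + $17,298 + $3,425 + $8,256 + $23,372 + $9,641 + $16,041 + $15,856 + $5,280 + $17,467 + $15,386 = $143,306.
$143,306 > $130,000, so the threshold is exceeded.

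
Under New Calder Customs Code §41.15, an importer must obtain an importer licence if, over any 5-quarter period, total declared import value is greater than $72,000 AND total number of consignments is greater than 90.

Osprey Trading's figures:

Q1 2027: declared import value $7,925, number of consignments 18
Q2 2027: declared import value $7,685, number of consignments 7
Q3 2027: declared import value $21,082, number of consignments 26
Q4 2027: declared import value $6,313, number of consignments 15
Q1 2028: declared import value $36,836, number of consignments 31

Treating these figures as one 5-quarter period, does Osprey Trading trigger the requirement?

Total declared import value: $7,925 + $7,685 + $21,082 + $6,313 + $36,836 = $79,841 (> $72,000).
Total number of consignments: 18 + 7 + 26 + 15 + 31 = 97 (> 90).
The test is 'and': both thresholds are exceeded.

Yes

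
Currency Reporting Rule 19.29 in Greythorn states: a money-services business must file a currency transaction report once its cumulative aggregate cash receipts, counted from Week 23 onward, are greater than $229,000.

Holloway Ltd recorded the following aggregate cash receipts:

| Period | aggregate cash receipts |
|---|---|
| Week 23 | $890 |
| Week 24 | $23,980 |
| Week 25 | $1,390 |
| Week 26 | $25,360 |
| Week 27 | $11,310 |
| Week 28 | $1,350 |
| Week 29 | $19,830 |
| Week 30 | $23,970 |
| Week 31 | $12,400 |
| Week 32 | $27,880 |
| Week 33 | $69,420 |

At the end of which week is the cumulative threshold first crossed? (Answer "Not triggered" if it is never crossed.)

Through Week 23: $890
Through Week 24: $24,870
Through Week 25: $26,260
Through Week 26: $51,620
Through Week 27: $62,930
Through Week 28: $64,280
Through Week 29: $84,110
Through Week 30: $108,080
Through Week 31: $120,480
Through Week 32: $148,360
Through Week 33: $217,780
Final cumulative total $217,780 ≤ $229,000; the threshold is never exceeded.

Not triggered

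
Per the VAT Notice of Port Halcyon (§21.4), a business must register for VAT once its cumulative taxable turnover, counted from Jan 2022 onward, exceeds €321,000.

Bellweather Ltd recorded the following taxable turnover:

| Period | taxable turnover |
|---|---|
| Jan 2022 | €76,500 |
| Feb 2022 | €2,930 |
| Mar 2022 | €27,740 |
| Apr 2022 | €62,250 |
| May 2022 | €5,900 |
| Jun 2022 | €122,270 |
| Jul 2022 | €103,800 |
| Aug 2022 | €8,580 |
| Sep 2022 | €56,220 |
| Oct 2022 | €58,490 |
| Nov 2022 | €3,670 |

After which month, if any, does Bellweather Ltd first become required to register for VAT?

Jul 2022

Through Jan 2022: €76,500
Through Feb 2022: €79,430
Through Mar 2022: €107,170
Through Apr 2022: €169,420
Through May 2022: €175,320
Through Jun 2022: €297,590
Through Jul 2022: €401,390 ← exceeds threshold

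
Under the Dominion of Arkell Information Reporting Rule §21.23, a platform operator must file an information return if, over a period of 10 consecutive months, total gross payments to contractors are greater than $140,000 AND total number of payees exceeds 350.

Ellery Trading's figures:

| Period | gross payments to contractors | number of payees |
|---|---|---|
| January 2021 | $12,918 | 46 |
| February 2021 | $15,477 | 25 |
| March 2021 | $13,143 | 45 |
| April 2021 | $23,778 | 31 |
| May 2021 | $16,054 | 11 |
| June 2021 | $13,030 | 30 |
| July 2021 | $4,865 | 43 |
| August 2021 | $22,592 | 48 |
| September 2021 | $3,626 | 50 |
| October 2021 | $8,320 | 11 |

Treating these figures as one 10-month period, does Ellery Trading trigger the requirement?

Total gross payments to contractors: $12,918 + $15,477 + $13,143 + $23,778 + $16,054 + $13,030 + $4,865 + $22,592 + $3,626 + $8,320 = $133,803 (≤ $140,000).
Total number of payees: 46 + 25 + 45 + 31 + 11 + 30 + 43 + 48 + 50 + 11 = 340 (≤ 350).
The test is 'and': the rule requires both, and at least one is not exceeded.

No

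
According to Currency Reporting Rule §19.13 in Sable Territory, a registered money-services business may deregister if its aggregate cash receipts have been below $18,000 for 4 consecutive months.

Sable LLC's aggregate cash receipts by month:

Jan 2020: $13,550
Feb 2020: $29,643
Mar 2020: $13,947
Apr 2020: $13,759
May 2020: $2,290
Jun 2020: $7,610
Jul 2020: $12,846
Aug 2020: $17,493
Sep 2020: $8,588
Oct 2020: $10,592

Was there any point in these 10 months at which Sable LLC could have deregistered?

Months below $18,000: Jan 2020, Mar 2020, Apr 2020, May 2020, Jun 2020, Jul 2020, Aug 2020, Sep 2020, Oct 2020.
Longest run of consecutive months below the threshold: 8.
8 ≥ 4, so Sable LLC became eligible.

Yes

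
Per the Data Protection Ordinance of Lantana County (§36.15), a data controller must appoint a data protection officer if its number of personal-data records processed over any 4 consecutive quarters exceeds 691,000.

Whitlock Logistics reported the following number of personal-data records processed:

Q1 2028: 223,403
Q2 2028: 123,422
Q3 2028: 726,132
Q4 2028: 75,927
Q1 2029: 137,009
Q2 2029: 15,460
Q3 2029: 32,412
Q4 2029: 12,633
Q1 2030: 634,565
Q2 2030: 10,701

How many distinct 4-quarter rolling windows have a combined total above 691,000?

Q1 2028–Q4 2028: 223,403 + 123,422 + 726,132 + 75,927 = 1,148,884 (over)
Q2 2028–Q1 2029: 123,422 + 726,132 + 75,927 + 137,009 = 1,062,490 (over)
Q3 2028–Q2 2029: 726,132 + 75,927 + 137,009 + 15,460 = 954,528 (over)
Q4 2028–Q3 2029: 75,927 + 137,009 + 15,460 + 32,412 = 260,808 (under)
Q1 2029–Q4 2029: 137,009 + 15,460 + 32,412 + 12,633 = 197,514 (under)
Q2 2029–Q1 2030: 15,460 + 32,412 + 12,633 + 634,565 = 695,070 (over)
Q3 2029–Q2 2030: 32,412 + 12,633 + 634,565 + 10,701 = 690,311 (under)
4 windows exceed the threshold.

4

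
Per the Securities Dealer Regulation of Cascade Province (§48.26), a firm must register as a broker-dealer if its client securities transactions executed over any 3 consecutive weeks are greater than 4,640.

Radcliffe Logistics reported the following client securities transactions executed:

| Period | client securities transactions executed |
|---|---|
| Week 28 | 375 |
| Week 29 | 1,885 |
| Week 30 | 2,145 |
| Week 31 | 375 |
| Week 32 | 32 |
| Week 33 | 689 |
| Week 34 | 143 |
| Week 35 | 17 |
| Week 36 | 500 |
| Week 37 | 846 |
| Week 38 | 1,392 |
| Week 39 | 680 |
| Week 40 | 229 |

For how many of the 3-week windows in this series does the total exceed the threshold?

0

Week 28–Week 30: 375 + 1,885 + 2,145 = 4,405 (under)
Week 29–Week 31: 1,885 + 2,145 + 375 = 4,405 (under)
Week 30–Week 32: 2,145 + 375 + 32 = 2,552 (under)
Week 31–Week 33: 375 + 32 + 689 = 1,096 (under)
Week 32–Week 34: 32 + 689 + 143 = 864 (under)
Week 33–Week 35: 689 + 143 + 17 = 849 (under)
Week 34–Week 36: 143 + 17 + 500 = 660 (under)
Week 35–Week 37: 17 + 500 + 846 = 1,363 (under)
Week 36–Week 38: 500 + 846 + 1,392 = 2,738 (under)
Week 37–Week 39: 846 + 1,392 + 680 = 2,918 (under)
Week 38–Week 40: 1,392 + 680 + 229 = 2,301 (under)
0 windows exceed the threshold.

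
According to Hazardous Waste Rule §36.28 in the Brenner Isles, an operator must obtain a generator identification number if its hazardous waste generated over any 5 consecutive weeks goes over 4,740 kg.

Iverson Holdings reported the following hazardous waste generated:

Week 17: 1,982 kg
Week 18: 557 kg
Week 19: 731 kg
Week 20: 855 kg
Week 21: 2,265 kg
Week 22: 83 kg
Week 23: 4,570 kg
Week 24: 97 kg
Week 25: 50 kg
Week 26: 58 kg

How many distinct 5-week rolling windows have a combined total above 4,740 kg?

5

Week 17–Week 21: 1,982 kg + 557 kg + 731 kg + 855 kg + 2,265 kg = 6,390 kg (over)
Week 18–Week 22: 557 kg + 731 kg + 855 kg + 2,265 kg + 83 kg = 4,491 kg (under)
Week 19–Week 23: 731 kg + 855 kg + 2,265 kg + 83 kg + 4,570 kg = 8,504 kg (over)
Week 20–Week 24: 855 kg + 2,265 kg + 83 kg + 4,570 kg + 97 kg = 7,870 kg (over)
Week 21–Week 25: 2,265 kg + 83 kg + 4,570 kg + 97 kg + 50 kg = 7,065 kg (over)
Week 22–Week 26: 83 kg + 4,570 kg + 97 kg + 50 kg + 58 kg = 4,858 kg (over)
5 windows exceed the threshold.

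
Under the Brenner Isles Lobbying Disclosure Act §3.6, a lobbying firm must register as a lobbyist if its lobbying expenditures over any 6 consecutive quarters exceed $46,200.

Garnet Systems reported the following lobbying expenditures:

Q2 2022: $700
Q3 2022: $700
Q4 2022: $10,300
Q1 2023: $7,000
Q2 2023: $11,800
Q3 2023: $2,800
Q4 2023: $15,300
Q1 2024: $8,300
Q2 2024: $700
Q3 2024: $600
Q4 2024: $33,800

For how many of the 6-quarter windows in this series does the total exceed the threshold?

3

Q2 2022–Q3 2023: $700 + $700 + $10,300 + $7,000 + $11,800 + $2,800 = $33,300 (under)
Q3 2022–Q4 2023: $700 + $10,300 + $7,000 + $11,800 + $2,800 + $15,300 = $47,900 (over)
Q4 2022–Q1 2024: $10,300 + $7,000 + $11,800 + $2,800 + $15,300 + $8,300 = $55,500 (over)
Q1 2023–Q2 2024: $7,000 + $11,800 + $2,800 + $15,300 + $8,300 + $700 = $45,900 (under)
Q2 2023–Q3 2024: $11,800 + $2,800 + $15,300 + $8,300 + $700 + $600 = $39,500 (under)
Q3 2023–Q4 2024: $2,800 + $15,300 + $8,300 + $700 + $600 + $33,800 = $61,500 (over)
3 windows exceed the threshold.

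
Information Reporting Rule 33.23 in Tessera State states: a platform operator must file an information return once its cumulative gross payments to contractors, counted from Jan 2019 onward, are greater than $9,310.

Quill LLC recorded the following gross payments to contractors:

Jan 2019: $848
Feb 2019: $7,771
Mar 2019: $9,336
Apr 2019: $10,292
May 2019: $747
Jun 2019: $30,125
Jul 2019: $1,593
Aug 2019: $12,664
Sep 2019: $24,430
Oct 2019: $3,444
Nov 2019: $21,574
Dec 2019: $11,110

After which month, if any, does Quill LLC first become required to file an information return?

Through Jan 2019: $848
Through Feb 2019: $8,619
Through Mar 2019: $17,955 ← exceeds threshold

Mar 2019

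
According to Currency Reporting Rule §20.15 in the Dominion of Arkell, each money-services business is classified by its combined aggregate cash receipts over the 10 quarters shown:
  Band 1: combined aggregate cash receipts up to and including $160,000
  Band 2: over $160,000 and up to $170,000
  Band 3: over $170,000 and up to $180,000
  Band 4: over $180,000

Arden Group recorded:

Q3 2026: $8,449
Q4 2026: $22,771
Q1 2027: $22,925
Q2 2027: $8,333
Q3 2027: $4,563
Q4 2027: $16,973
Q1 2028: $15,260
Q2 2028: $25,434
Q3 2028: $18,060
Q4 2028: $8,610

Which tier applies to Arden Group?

Combined aggregate cash receipts: $8,449 + $22,771 + $22,925 + $8,333 + $4,563 + $16,973 + $15,260 + $25,434 + $18,060 + $8,610 = $151,378.
$151,378 ≤ $160,000, so Band 1 applies.

Band 1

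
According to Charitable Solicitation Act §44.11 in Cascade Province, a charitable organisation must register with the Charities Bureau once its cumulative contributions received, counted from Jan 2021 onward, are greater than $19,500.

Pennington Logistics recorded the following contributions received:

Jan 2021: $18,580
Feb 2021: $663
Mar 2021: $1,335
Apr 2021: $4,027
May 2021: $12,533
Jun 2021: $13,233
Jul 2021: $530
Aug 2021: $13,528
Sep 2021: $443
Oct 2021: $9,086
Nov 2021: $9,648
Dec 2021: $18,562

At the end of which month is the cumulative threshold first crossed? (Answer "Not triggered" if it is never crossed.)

Through Jan 2021: $18,580
Through Feb 2021: $19,243
Through Mar 2021: $20,578 ← exceeds threshold

Mar 2021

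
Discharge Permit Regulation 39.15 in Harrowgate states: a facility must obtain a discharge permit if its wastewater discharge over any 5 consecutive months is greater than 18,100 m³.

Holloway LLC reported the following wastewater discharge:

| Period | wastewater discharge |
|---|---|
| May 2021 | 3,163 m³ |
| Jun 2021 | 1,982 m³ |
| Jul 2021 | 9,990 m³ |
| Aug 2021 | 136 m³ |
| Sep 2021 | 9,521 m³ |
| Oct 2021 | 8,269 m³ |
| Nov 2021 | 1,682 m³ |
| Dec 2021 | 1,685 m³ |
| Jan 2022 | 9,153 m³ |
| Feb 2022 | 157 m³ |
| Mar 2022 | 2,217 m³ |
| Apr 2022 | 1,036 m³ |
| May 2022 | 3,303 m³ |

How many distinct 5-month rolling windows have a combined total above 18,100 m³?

May 2021–Sep 2021: 3,163 m³ + 1,982 m³ + 9,990 m³ + 136 m³ + 9,521 m³ = 24,792 m³ (over)
Jun 2021–Oct 2021: 1,982 m³ + 9,990 m³ + 136 m³ + 9,521 m³ + 8,269 m³ = 29,898 m³ (over)
Jul 2021–Nov 2021: 9,990 m³ + 136 m³ + 9,521 m³ + 8,269 m³ + 1,682 m³ = 29,598 m³ (over)
Aug 2021–Dec 2021: 136 m³ + 9,521 m³ + 8,269 m³ + 1,682 m³ + 1,685 m³ = 21,293 m³ (over)
Sep 2021–Jan 2022: 9,521 m³ + 8,269 m³ + 1,682 m³ + 1,685 m³ + 9,153 m³ = 30,310 m³ (over)
Oct 2021–Feb 2022: 8,269 m³ + 1,682 m³ + 1,685 m³ + 9,153 m³ + 157 m³ = 20,946 m³ (over)
Nov 2021–Mar 2022: 1,682 m³ + 1,685 m³ + 9,153 m³ + 157 m³ + 2,217 m³ = 14,894 m³ (under)
Dec 2021–Apr 2022: 1,685 m³ + 9,153 m³ + 157 m³ + 2,217 m³ + 1,036 m³ = 14,248 m³ (under)
Jan 2022–May 2022: 9,153 m³ + 157 m³ + 2,217 m³ + 1,036 m³ + 3,303 m³ = 15,866 m³ (under)
6 windows exceed the threshold.

6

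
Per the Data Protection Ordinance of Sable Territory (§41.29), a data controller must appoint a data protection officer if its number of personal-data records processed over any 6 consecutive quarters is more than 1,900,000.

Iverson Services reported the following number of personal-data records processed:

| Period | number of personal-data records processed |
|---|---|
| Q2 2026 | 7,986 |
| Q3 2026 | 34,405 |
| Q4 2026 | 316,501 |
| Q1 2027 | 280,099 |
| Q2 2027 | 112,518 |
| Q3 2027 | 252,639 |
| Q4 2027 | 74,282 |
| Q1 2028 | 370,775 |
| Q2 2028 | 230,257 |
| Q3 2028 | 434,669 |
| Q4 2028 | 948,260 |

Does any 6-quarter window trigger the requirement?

Yes

Q2 2026–Q3 2027: 7,986 + 34,405 + 316,501 + 280,099 + 112,518 + 252,639 = 1,004,148 (under)
Q3 2026–Q4 2027: 34,405 + 316,501 + 280,099 + 112,518 + 252,639 + 74,282 = 1,070,444 (under)
Q4 2026–Q1 2028: 316,501 + 280,099 + 112,518 + 252,639 + 74,282 + 370,775 = 1,406,814 (under)
Q1 2027–Q2 2028: 280,099 + 112,518 + 252,639 + 74,282 + 370,775 + 230,257 = 1,320,570 (under)
Q2 2027–Q3 2028: 112,518 + 252,639 + 74,282 + 370,775 + 230,257 + 434,669 = 1,475,140 (under)
Q3 2027–Q4 2028: 252,639 + 74,282 + 370,775 + 230,257 + 434,669 + 948,260 = 2,310,882 (over)
At least one window exceeds 1,900,000.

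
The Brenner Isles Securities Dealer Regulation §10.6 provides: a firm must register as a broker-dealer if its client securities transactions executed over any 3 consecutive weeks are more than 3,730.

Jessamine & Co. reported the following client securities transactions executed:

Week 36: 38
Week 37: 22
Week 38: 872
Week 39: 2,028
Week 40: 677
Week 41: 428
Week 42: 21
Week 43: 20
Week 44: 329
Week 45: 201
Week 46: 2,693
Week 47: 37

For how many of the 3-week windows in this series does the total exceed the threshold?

0

Week 36–Week 38: 38 + 22 + 872 = 932 (under)
Week 37–Week 39: 22 + 872 + 2,028 = 2,922 (under)
Week 38–Week 40: 872 + 2,028 + 677 = 3,577 (under)
Week 39–Week 41: 2,028 + 677 + 428 = 3,133 (under)
Week 40–Week 42: 677 + 428 + 21 = 1,126 (under)
Week 41–Week 43: 428 + 21 + 20 = 469 (under)
Week 42–Week 44: 21 + 20 + 329 = 370 (under)
Week 43–Week 45: 20 + 329 + 201 = 550 (under)
Week 44–Week 46: 329 + 201 + 2,693 = 3,223 (under)
Week 45–Week 47: 201 + 2,693 + 37 = 2,931 (under)
0 windows exceed the threshold.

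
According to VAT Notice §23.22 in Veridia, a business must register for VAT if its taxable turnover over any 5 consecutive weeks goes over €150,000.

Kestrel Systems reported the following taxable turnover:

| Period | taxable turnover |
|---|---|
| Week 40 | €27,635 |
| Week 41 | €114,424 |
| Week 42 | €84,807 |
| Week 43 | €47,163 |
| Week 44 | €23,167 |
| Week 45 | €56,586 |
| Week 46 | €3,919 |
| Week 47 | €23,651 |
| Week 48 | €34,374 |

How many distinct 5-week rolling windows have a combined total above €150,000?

Week 40–Week 44: €27,635 + €114,424 + €84,807 + €47,163 + €23,167 = €297,196 (over)
Week 41–Week 45: €114,424 + €84,807 + €47,163 + €23,167 + €56,586 = €326,147 (over)
Week 42–Week 46: €84,807 + €47,163 + €23,167 + €56,586 + €3,919 = €215,642 (over)
Week 43–Week 47: €47,163 + €23,167 + €56,586 + €3,919 + €23,651 = €154,486 (over)
Week 44–Week 48: €23,167 + €56,586 + €3,919 + €23,651 + €34,374 = €141,697 (under)
4 windows exceed the threshold.

4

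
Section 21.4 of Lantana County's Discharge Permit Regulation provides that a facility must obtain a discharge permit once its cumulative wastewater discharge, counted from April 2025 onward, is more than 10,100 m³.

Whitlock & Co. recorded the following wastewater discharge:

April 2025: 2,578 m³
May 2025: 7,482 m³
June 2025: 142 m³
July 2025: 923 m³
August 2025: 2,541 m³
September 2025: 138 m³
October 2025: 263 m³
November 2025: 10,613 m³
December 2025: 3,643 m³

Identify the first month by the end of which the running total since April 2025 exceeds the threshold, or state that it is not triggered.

June 2025

Through April 2025: 2,578 m³
Through May 2025: 10,060 m³
Through June 2025: 10,202 m³ ← exceeds threshold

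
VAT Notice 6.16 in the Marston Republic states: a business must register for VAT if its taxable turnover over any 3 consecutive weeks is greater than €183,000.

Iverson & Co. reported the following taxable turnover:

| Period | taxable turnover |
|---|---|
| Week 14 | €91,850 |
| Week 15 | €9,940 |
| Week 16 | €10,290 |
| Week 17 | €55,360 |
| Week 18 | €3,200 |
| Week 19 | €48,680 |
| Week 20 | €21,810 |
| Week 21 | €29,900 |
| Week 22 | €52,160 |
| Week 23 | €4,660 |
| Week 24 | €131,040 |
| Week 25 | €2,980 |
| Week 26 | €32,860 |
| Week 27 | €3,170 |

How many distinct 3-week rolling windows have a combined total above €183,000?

Week 14–Week 16: €91,850 + €9,940 + €10,290 = €112,080 (under)
Week 15–Week 17: €9,940 + €10,290 + €55,360 = €75,590 (under)
Week 16–Week 18: €10,290 + €55,360 + €3,200 = €68,850 (under)
Week 17–Week 19: €55,360 + €3,200 + €48,680 = €107,240 (under)
Week 18–Week 20: €3,200 + €48,680 + €21,810 = €73,690 (under)
Week 19–Week 21: €48,680 + €21,810 + €29,900 = €100,390 (under)
Week 20–Week 22: €21,810 + €29,900 + €52,160 = €103,870 (under)
Week 21–Week 23: €29,900 + €52,160 + €4,660 = €86,720 (under)
Week 22–Week 24: €52,160 + €4,660 + €131,040 = €187,860 (over)
Week 23–Week 25: €4,660 + €131,040 + €2,980 = €138,680 (under)
Week 24–Week 26: €131,040 + €2,980 + €32,860 = €166,880 (under)
Week 25–Week 27: €2,980 + €32,860 + €3,170 = €39,010 (under)
1 window exceeds the threshold.

1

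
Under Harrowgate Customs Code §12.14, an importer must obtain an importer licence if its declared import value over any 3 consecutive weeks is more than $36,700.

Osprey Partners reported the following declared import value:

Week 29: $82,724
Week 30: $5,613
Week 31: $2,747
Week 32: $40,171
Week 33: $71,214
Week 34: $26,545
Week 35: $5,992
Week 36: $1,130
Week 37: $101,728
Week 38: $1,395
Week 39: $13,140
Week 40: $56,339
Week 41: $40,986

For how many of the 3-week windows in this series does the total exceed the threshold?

10

Week 29–Week 31: $82,724 + $5,613 + $2,747 = $91,084 (over)
Week 30–Week 32: $5,613 + $2,747 + $40,171 = $48,531 (over)
Week 31–Week 33: $2,747 + $40,171 + $71,214 = $114,132 (over)
Week 32–Week 34: $40,171 + $71,214 + $26,545 = $137,930 (over)
Week 33–Week 35: $71,214 + $26,545 + $5,992 = $103,751 (over)
Week 34–Week 36: $26,545 + $5,992 + $1,130 = $33,667 (under)
Week 35–Week 37: $5,992 + $1,130 + $101,728 = $108,850 (over)
Week 36–Week 38: $1,130 + $101,728 + $1,395 = $104,253 (over)
Week 37–Week 39: $101,728 + $1,395 + $13,140 = $116,263 (over)
Week 38–Week 40: $1,395 + $13,140 + $56,339 = $70,874 (over)
Week 39–Week 41: $13,140 + $56,339 + $40,986 = $110,465 (over)
10 windows exceed the threshold.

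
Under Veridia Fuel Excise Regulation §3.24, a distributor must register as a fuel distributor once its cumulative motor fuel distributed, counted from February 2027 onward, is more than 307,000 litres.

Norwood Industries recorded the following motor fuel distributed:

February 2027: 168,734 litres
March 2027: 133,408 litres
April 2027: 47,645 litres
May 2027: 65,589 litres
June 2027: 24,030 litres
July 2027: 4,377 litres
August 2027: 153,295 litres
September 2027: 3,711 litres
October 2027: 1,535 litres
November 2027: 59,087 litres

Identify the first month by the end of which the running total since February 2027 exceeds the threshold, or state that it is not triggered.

April 2027

Through February 2027: 168,734 litres
Through March 2027: 302,142 litres
Through April 2027: 349,787 litres ← exceeds threshold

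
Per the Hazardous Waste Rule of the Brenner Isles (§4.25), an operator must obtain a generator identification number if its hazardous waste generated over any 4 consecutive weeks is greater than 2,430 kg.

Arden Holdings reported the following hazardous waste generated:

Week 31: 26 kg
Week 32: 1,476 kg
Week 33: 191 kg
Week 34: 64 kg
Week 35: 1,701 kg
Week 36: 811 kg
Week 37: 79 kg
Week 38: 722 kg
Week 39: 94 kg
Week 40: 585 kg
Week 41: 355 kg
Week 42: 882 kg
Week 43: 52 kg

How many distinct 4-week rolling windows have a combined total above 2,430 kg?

Week 31–Week 34: 26 kg + 1,476 kg + 191 kg + 64 kg = 1,757 kg (under)
Week 32–Week 35: 1,476 kg + 191 kg + 64 kg + 1,701 kg = 3,432 kg (over)
Week 33–Week 36: 191 kg + 64 kg + 1,701 kg + 811 kg = 2,767 kg (over)
Week 34–Week 37: 64 kg + 1,701 kg + 811 kg + 79 kg = 2,655 kg (over)
Week 35–Week 38: 1,701 kg + 811 kg + 79 kg + 722 kg = 3,313 kg (over)
Week 36–Week 39: 811 kg + 79 kg + 722 kg + 94 kg = 1,706 kg (under)
Week 37–Week 40: 79 kg + 722 kg + 94 kg + 585 kg = 1,480 kg (under)
Week 38–Week 41: 722 kg + 94 kg + 585 kg + 355 kg = 1,756 kg (under)
Week 39–Week 42: 94 kg + 585 kg + 355 kg + 882 kg = 1,916 kg (under)
Week 40–Week 43: 585 kg + 355 kg + 882 kg + 52 kg = 1,874 kg (under)
4 windows exceed the threshold.

4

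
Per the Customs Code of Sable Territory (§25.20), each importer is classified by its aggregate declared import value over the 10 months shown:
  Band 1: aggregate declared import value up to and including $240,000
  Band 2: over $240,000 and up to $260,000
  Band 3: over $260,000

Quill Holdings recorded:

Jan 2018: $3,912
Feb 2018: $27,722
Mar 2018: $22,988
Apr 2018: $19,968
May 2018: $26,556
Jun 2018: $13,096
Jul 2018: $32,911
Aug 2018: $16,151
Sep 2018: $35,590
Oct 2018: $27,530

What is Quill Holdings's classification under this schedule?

Aggregate declared import value: $3,912 + $27,722 + $22,988 + $19,968 + $26,556 + $13,096 + $32,911 + $16,151 + $35,590 + $27,530 = $226,424.
$226,424 ≤ $240,000, so Band 1 applies.

Band 1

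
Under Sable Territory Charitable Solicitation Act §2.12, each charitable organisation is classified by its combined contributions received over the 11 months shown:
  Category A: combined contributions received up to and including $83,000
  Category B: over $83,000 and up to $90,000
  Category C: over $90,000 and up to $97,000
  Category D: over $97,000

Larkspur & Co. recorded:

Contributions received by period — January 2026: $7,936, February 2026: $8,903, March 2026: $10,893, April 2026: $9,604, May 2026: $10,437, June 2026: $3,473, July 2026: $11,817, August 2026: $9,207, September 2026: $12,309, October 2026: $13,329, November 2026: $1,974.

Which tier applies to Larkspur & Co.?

Combined contributions received: $7,936 + $8,903 + $10,893 + $9,604 + $10,437 + $3,473 + $11,817 + $9,207 + $12,309 + $13,329 + $1,974 = $99,882.
$99,882 > $97,000, so Category D applies.

Category D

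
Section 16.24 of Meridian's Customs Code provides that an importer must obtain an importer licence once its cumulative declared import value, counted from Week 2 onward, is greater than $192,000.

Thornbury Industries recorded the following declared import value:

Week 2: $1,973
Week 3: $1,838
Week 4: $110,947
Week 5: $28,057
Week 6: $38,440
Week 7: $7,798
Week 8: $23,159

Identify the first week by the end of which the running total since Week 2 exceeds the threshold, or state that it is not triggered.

Week 8

Through Week 2: $1,973
Through Week 3: $3,811
Through Week 4: $114,758
Through Week 5: $142,815
Through Week 6: $181,255
Through Week 7: $189,053
Through Week 8: $212,212 ← exceeds threshold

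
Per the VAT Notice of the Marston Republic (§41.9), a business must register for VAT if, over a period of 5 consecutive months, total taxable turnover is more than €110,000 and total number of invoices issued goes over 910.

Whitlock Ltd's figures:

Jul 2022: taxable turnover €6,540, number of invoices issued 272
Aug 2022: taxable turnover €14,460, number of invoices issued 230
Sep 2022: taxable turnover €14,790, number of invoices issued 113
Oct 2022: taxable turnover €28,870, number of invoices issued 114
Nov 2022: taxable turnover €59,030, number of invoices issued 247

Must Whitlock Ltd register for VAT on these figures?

Yes

Total taxable turnover: €6,540 + €14,460 + €14,790 + €28,870 + €59,030 = €123,690 (> €110,000).
Total number of invoices issued: 272 + 230 + 113 + 114 + 247 = 976 (> 910).
The test is 'and': both thresholds are exceeded.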